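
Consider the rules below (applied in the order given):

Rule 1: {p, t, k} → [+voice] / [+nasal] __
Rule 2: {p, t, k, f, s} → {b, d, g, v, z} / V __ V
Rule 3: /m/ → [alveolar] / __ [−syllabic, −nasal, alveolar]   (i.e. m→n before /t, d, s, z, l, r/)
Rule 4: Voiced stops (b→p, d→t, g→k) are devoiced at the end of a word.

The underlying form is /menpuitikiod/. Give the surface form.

menbuidigiot

Rule 1 (post-nasal voicing): /p/ is a voiceless stop immediately after the nasal /n/, so it voices to [b]. /menpuitikiod/ → menbuitikiod.
Rule 2 (intervocalic voicing): /t/ is a voiceless obstruent between vowels /i/ and /i/, so it voices to [d]. /k/ is a voiceless obstruent between vowels /i/ and /i/, so it voices to [g]. /menbuitikiod/ → menbuidigiod.
Rule 3 (nasal place assimilation): no segment meets the environment; /menbuidigiod/ is unchanged.
Rule 4 (final devoicing): /d/ is a voiced stop in word-final position, so it devoices to [t]. /menbuidigiod/ → menbuidigiot.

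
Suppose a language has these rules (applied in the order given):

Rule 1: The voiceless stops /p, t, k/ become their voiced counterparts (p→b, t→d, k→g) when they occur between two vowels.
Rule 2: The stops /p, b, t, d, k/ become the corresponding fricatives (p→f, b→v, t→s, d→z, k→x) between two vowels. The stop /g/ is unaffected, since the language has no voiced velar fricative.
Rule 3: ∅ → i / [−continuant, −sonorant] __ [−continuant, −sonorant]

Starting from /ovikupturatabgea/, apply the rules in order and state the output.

Rule 1 (intervocalic voicing): /k/ is a voiceless stop between vowels /i/ and /u/, so it voices to [g]. /t/ is a voiceless stop between vowels /a/ and /a/, so it voices to [d]. /ovikupturatabgea/ → ovigupturadabgea.
Rule 2 (intervocalic spirantization): /d/ is a stop between vowels /a/ and /a/, so it spirantizes to the fricative [z]. /ovigupturadabgea/ → ovigupturazabgea.
Rule 3 (stop-cluster i-epenthesis): /p/ and /t/ form a stop–stop cluster, so [i] is inserted between them. /b/ and /g/ form a stop–stop cluster, so [i] is inserted between them. /ovigupturazabgea/ → ovigupiturazabigea.

ovigupiturazabigea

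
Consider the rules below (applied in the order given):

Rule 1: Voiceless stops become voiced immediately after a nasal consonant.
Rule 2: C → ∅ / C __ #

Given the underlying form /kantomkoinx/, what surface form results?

Rule 1 (post-nasal voicing): /t/ is a voiceless stop immediately after the nasal /n/, so it voices to [d]. /k/ is a voiceless stop immediately after the nasal /m/, so it voices to [g]. /kantomkoinx/ → kandomgoinx.
Rule 2 (final cluster simplification): /x/ is the second consonant of a word-final cluster /nx/, so it deletes. /kandomgoinx/ → kandomgoin.

kandomgoin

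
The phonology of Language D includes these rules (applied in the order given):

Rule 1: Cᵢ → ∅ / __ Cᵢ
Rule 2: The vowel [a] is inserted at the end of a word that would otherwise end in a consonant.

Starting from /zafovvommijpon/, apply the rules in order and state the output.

Rule 1 (degemination): /vv/ is a geminate; the first /v/ deletes. /mm/ is a geminate; the first /m/ deletes. /zafovvommijpon/ → zafovomijpon.
Rule 2 (final a-epenthesis): the form ends in the consonant /n/, so [a] is inserted word-finally. /zafovomijpon/ → zafovomijpona.

zafovomijpona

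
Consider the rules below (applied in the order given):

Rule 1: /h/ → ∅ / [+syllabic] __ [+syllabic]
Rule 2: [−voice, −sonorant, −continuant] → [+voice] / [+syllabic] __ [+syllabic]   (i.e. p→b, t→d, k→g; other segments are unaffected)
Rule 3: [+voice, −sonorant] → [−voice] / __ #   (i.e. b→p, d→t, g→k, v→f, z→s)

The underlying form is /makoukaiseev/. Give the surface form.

Rule 1 (intervocalic h-deletion): no segment meets the environment; /makoukaiseev/ is unchanged.
Rule 2 (intervocalic voicing): /k/ is a voiceless stop between vowels /a/ and /o/, so it voices to [g]. /k/ is a voiceless stop between vowels /u/ and /a/, so it voices to [g]. /makoukaiseev/ → magougaiseev.
Rule 3 (final devoicing): /v/ is a voiced obstruent in word-final position, so it devoices to [f]. /magougaiseev/ → magougaiseef.

magougaiseef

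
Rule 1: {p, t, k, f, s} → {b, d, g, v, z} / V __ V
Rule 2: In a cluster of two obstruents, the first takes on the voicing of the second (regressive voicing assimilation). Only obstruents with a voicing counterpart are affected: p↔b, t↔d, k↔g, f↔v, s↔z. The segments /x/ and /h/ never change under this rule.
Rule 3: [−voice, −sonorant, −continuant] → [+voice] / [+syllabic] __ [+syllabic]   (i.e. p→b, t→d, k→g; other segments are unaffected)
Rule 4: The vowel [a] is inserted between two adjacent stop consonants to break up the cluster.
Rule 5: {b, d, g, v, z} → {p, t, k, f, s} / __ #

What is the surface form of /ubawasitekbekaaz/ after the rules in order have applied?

ubawazidegabegaas

Rule 1 (intervocalic voicing): /s/ is a voiceless obstruent between vowels /a/ and /i/, so it voices to [z]. /t/ is a voiceless obstruent between vowels /i/ and /e/, so it voices to [d]. /k/ is a voiceless obstruent between vowels /e/ and /a/, so it voices to [g]. /ubawasitekbekaaz/ → ubawazidekbegaaz.
Rule 2 (regressive voicing assimilation): /k/ precedes the voiced obstruent /b/, so it voices to [g] by assimilation. /ubawazidekbegaaz/ → ubawazidegbegaaz.
Rule 3 (intervocalic voicing): no segment meets the environment; /ubawazidegbegaaz/ is unchanged.
Rule 4 (stop-cluster a-epenthesis): /g/ and /b/ form a stop–stop cluster, so [a] is inserted between them. /ubawazidegbegaaz/ → ubawazidegabegaaz.
Rule 5 (final devoicing): /z/ is a voiced obstruent in word-final position, so it devoices to [s]. /ubawazidegabegaaz/ → ubawazidegabegaas.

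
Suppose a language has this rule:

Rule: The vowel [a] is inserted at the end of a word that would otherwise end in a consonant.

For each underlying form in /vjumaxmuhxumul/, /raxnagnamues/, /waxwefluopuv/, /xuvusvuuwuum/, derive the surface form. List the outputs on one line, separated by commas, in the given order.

/vjumaxmuhxumul/: the form ends in the consonant /l/, so [a] is inserted word-finally. → [vjumaxmuhxumula].
/raxnagnamues/: the form ends in the consonant /s/, so [a] is inserted word-finally. → [raxnagnamuesa].
/waxwefluopuv/: the form ends in the consonant /v/, so [a] is inserted word-finally. → [waxwefluopuva].
/xuvusvuuwuum/: the form ends in the consonant /m/, so [a] is inserted word-finally. → [xuvusvuuwuuma].

vjumaxmuhxumula, raxnagnamuesa, waxwefluopuva, xuvusvuuwuuma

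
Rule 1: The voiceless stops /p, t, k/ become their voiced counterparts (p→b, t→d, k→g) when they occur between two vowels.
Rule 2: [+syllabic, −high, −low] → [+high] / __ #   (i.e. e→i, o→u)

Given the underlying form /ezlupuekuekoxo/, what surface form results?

Rule 1 (intervocalic voicing): /p/ is a voiceless stop between vowels /u/ and /u/, so it voices to [b]. /k/ is a voiceless stop between vowels /e/ and /u/, so it voices to [g]. /k/ is a voiceless stop between vowels /e/ and /o/, so it voices to [g]. /ezlupuekuekoxo/ → ezlubueguegoxo.
Rule 2 (final vowel raising): /o/ is a mid vowel in word-final position, so it raises to [u]. /ezlubueguegoxo/ → ezlubueguegoxu.

ezlubueguegoxu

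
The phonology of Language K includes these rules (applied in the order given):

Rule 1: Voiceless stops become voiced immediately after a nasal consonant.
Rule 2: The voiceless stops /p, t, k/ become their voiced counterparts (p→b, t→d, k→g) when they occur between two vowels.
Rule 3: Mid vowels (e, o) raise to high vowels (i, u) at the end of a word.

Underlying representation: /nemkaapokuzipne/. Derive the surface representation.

nemgaaboguzipni

Rule 1 (post-nasal voicing): /k/ is a voiceless stop immediately after the nasal /m/, so it voices to [g]. /nemkaapokuzipne/ → nemgaapokuzipne.
Rule 2 (intervocalic voicing): /p/ is a voiceless stop between vowels /a/ and /o/, so it voices to [b]. /k/ is a voiceless stop between vowels /o/ and /u/, so it voices to [g]. /nemgaapokuzipne/ → nemgaaboguzipne.
Rule 3 (final vowel raising): /e/ is a mid vowel in word-final position, so it raises to [i]. /nemgaaboguzipne/ → nemgaaboguzipni.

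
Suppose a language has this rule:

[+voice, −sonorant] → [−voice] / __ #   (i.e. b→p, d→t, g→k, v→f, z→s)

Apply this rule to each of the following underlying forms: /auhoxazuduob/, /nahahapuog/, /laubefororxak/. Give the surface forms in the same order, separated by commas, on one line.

auhoxazuduop, nahahapuok, laubefororxak

/auhoxazuduob/: /b/ is a voiced obstruent in word-final position, so it devoices to [p]. → [auhoxazuduop].
/nahahapuog/: /g/ is a voiced obstruent in word-final position, so it devoices to [k]. → [nahahapuok].
/laubefororxak/: the rule's environment is not met; surfaces unchanged as [laubefororxak].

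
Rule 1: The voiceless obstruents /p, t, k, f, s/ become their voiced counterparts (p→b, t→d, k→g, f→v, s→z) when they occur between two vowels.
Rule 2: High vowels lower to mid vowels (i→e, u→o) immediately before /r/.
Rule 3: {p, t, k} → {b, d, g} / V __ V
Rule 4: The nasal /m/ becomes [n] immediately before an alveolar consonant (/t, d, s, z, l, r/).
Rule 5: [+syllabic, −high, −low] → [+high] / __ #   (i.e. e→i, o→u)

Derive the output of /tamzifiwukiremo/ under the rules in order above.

Rule 1 (intervocalic voicing): /f/ is a voiceless obstruent between vowels /i/ and /i/, so it voices to [v]. /k/ is a voiceless obstruent between vowels /u/ and /i/, so it voices to [g]. /tamzifiwukiremo/ → tamziviwugiremo.
Rule 2 (pre-rhotic lowering): /i/ is a high vowel immediately before /r/, so it lowers to [e]. /tamziviwugiremo/ → tamziviwugeremo.
Rule 3 (intervocalic voicing): no segment meets the environment; /tamziviwugeremo/ is unchanged.
Rule 4 (nasal place assimilation): /m/ precedes the alveolar consonant /z/, so it assimilates in place to [n]. /tamziviwugeremo/ → tanziviwugeremo.
Rule 5 (final vowel raising): /o/ is a mid vowel in word-final position, so it raises to [u]. /tanziviwugeremo/ → tanziviwugeremu.

tanziviwugeremu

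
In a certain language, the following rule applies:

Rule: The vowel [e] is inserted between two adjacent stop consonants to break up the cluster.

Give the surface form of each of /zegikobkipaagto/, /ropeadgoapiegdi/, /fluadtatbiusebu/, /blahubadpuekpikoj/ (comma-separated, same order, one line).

zegikobekipaageto, ropeadegoapiegedi, fluadetatebiusebu, blahubadepuekepikoj

/zegikobkipaagto/: /b/ and /k/ form a stop–stop cluster, so [e] is inserted between them. /g/ and /t/ form a stop–stop cluster, so [e] is inserted between them. → [zegikobekipaageto].
/ropeadgoapiegdi/: /d/ and /g/ form a stop–stop cluster, so [e] is inserted between them. /g/ and /d/ form a stop–stop cluster, so [e] is inserted between them. → [ropeadegoapiegedi].
/fluadtatbiusebu/: /d/ and /t/ form a stop–stop cluster, so [e] is inserted between them. /t/ and /b/ form a stop–stop cluster, so [e] is inserted between them. → [fluadetatebiusebu].
/blahubadpuekpikoj/: /d/ and /p/ form a stop–stop cluster, so [e] is inserted between them. /k/ and /p/ form a stop–stop cluster, so [e] is inserted between them. → [blahubadepuekepikoj].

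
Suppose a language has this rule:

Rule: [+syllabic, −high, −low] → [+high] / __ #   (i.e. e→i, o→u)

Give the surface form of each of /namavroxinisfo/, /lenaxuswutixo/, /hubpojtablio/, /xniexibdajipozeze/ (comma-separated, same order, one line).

/namavroxinisfo/: /o/ is a mid vowel in word-final position, so it raises to [u]. → [namavroxinisfu].
/lenaxuswutixo/: /o/ is a mid vowel in word-final position, so it raises to [u]. → [lenaxuswutixu].
/hubpojtablio/: /o/ is a mid vowel in word-final position, so it raises to [u]. → [hubpojtabliu].
/xniexibdajipozeze/: /e/ is a mid vowel in word-final position, so it raises to [i]. → [xniexibdajipozezi].

namavroxinisfu, lenaxuswutixu, hubpojtabliu, xniexibdajipozezi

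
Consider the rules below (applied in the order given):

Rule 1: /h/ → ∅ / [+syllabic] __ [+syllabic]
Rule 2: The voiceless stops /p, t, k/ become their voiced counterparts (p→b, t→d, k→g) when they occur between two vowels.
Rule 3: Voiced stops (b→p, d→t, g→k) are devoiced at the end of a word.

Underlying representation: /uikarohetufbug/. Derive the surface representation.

uigaroedufbuk

Rule 1 (intervocalic h-deletion): /h/ occurs between vowels /o/ and /e/, so it deletes. /uikarohetufbug/ → uikaroetufbug.
Rule 2 (intervocalic voicing): /k/ is a voiceless stop between vowels /i/ and /a/, so it voices to [g]. /t/ is a voiceless stop between vowels /e/ and /u/, so it voices to [d]. /uikaroetufbug/ → uigaroedufbug.
Rule 3 (final devoicing): /g/ is a voiced stop in word-final position, so it devoices to [k]. /uigaroedufbug/ → uigaroedufbuk.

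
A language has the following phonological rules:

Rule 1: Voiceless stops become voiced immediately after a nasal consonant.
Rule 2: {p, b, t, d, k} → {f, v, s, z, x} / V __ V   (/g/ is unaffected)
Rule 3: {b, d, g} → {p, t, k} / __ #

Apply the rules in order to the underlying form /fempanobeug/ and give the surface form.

fembanoveuk

Rule 1 (post-nasal voicing): /p/ is a voiceless stop immediately after the nasal /m/, so it voices to [b]. /fempanobeug/ → fembanobeug.
Rule 2 (intervocalic spirantization): /b/ is a stop between vowels /o/ and /e/, so it spirantizes to the fricative [v]. /fembanobeug/ → fembanoveug.
Rule 3 (final devoicing): /g/ is a voiced stop in word-final position, so it devoices to [k]. /fembanoveug/ → fembanoveuk.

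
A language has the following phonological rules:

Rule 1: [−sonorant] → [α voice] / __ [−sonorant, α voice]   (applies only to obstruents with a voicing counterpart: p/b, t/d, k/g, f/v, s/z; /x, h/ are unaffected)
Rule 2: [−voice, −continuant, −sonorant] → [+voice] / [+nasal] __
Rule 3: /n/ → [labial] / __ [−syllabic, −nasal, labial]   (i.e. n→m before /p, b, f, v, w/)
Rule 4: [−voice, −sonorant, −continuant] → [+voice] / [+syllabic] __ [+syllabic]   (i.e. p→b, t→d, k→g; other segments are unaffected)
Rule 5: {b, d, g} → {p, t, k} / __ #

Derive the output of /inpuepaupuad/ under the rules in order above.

Rule 1 (regressive voicing assimilation): no segment meets the environment; /inpuepaupuad/ is unchanged.
Rule 2 (post-nasal voicing): /p/ is a voiceless stop immediately after the nasal /n/, so it voices to [b]. /inpuepaupuad/ → inbuepaupuad.
Rule 3 (nasal place assimilation): /n/ precedes the labial consonant /b/, so it assimilates in place to [m]. /inbuepaupuad/ → imbuepaupuad.
Rule 4 (intervocalic voicing): /p/ is a voiceless stop between vowels /e/ and /a/, so it voices to [b]. /p/ is a voiceless stop between vowels /u/ and /u/, so it voices to [b]. /imbuepaupuad/ → imbuebaubuad.
Rule 5 (final devoicing): /d/ is a voiced stop in word-final position, so it devoices to [t]. /imbuebaubuad/ → imbuebaubuat.

imbuebaubuat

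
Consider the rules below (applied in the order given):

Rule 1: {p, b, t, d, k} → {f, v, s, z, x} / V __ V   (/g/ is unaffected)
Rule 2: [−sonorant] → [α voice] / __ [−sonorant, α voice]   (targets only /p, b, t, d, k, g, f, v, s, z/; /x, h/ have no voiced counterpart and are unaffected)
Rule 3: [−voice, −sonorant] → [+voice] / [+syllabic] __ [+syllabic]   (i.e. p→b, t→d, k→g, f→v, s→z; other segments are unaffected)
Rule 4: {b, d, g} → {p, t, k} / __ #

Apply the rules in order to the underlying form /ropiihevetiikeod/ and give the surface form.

roviiheveziixeot

Rule 1 (intervocalic spirantization): /p/ is a stop between vowels /o/ and /i/, so it spirantizes to the fricative [f]. /t/ is a stop between vowels /e/ and /i/, so it spirantizes to the fricative [s]. /k/ is a stop between vowels /i/ and /e/, so it spirantizes to the fricative [x]. /ropiihevetiikeod/ → rofiihevesiixeod.
Rule 2 (regressive voicing assimilation): no segment meets the environment; /rofiihevesiixeod/ is unchanged.
Rule 3 (intervocalic voicing): /f/ is a voiceless obstruent between vowels /o/ and /i/, so it voices to [v]. /s/ is a voiceless obstruent between vowels /e/ and /i/, so it voices to [z]. /rofiihevesiixeod/ → roviiheveziixeod.
Rule 4 (final devoicing): /d/ is a voiced stop in word-final position, so it devoices to [t]. /roviiheveziixeod/ → roviiheveziixeot.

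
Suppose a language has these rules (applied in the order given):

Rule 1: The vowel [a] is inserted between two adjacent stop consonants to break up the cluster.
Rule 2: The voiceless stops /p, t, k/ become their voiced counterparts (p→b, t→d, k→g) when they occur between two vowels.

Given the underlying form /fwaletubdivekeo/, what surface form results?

Rule 1 (stop-cluster a-epenthesis): /b/ and /d/ form a stop–stop cluster, so [a] is inserted between them. /fwaletubdivekeo/ → fwaletubadivekeo.
Rule 2 (intervocalic voicing): /t/ is a voiceless stop between vowels /e/ and /u/, so it voices to [d]. /k/ is a voiceless stop between vowels /e/ and /e/, so it voices to [g]. /fwaletubadivekeo/ → fwaledubadivegeo.

fwaledubadivegeo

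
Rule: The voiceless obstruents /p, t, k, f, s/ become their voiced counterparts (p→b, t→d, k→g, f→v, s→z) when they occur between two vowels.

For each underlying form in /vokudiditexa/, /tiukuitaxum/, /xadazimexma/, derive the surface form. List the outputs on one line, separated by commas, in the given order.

/vokudiditexa/: /k/ is a voiceless obstruent between vowels /o/ and /u/, so it voices to [g]. /t/ is a voiceless obstruent between vowels /i/ and /e/, so it voices to [d]. → [vogudididexa].
/tiukuitaxum/: /k/ is a voiceless obstruent between vowels /u/ and /u/, so it voices to [g]. /t/ is a voiceless obstruent between vowels /i/ and /a/, so it voices to [d]. → [tiuguidaxum].
/xadazimexma/: the rule's environment is not met; surfaces unchanged as [xadazimexma].

vogudididexa, tiuguidaxum, xadazimexma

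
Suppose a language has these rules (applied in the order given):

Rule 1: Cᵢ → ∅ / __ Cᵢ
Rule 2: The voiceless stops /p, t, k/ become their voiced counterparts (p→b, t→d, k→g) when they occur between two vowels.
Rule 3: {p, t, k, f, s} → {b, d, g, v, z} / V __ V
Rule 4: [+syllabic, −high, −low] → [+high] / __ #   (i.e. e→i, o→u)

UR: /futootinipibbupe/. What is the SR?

Rule 1 (degemination): /bb/ is a geminate; the first /b/ deletes. /futootinipibbupe/ → futootinipibupe.
Rule 2 (intervocalic voicing): /t/ is a voiceless stop between vowels /u/ and /o/, so it voices to [d]. /t/ is a voiceless stop between vowels /o/ and /i/, so it voices to [d]. /p/ is a voiceless stop between vowels /i/ and /i/, so it voices to [b]. /p/ is a voiceless stop between vowels /u/ and /e/, so it voices to [b]. /futootinipibupe/ → fudoodinibibube.
Rule 3 (intervocalic voicing): no segment meets the environment; /fudoodinibibube/ is unchanged.
Rule 4 (final vowel raising): /e/ is a mid vowel in word-final position, so it raises to [i]. /fudoodinibibube/ → fudoodinibibubi.

fudoodinibibubi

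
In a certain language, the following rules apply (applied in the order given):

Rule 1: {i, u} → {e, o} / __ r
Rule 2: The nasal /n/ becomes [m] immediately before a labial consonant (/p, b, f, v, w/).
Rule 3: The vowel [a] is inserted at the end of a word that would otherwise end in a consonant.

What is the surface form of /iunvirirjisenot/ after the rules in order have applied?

iumvererjisenota

Rule 1 (pre-rhotic lowering): /i/ is a high vowel immediately before /r/, so it lowers to [e]. /i/ is a high vowel immediately before /r/, so it lowers to [e]. /iunvirirjisenot/ → iunvererjisenot.
Rule 2 (nasal place assimilation): /n/ precedes the labial consonant /v/, so it assimilates in place to [m]. /iunvererjisenot/ → iumvererjisenot.
Rule 3 (final a-epenthesis): the form ends in the consonant /t/, so [a] is inserted word-finally. /iumvererjisenot/ → iumvererjisenota.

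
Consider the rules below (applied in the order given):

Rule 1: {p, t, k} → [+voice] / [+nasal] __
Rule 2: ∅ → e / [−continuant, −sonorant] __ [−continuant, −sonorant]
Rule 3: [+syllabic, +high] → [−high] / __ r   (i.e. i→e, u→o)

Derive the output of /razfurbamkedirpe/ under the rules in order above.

razforbamgederpe

Rule 1 (post-nasal voicing): /k/ is a voiceless stop immediately after the nasal /m/, so it voices to [g]. /razfurbamkedirpe/ → razfurbamgedirpe.
Rule 2 (stop-cluster e-epenthesis): no segment meets the environment; /razfurbamgedirpe/ is unchanged.
Rule 3 (pre-rhotic lowering): /u/ is a high vowel immediately before /r/, so it lowers to [o]. /i/ is a high vowel immediately before /r/, so it lowers to [e]. /razfurbamgedirpe/ → razforbamgederpe.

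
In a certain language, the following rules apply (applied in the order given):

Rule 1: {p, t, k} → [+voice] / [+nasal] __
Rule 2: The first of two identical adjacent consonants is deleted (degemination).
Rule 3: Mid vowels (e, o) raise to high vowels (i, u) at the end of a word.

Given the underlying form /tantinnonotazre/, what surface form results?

tandinonotazri

Rule 1 (post-nasal voicing): /t/ is a voiceless stop immediately after the nasal /n/, so it voices to [d]. /tantinnonotazre/ → tandinnonotazre.
Rule 2 (degemination): /nn/ is a geminate; the first /n/ deletes. /tandinnonotazre/ → tandinonotazre.
Rule 3 (final vowel raising): /e/ is a mid vowel in word-final position, so it raises to [i]. /tandinonotazre/ → tandinonotazri.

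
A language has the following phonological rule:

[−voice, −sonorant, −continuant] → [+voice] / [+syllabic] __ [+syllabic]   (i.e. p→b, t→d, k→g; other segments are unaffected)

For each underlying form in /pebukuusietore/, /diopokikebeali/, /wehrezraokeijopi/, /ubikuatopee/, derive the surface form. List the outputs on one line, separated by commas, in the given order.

/pebukuusietore/: /k/ is a voiceless stop between vowels /u/ and /u/, so it voices to [g]. /t/ is a voiceless stop between vowels /e/ and /o/, so it voices to [d]. → [pebuguusiedore].
/diopokikebeali/: /p/ is a voiceless stop between vowels /o/ and /o/, so it voices to [b]. /k/ is a voiceless stop between vowels /o/ and /i/, so it voices to [g]. /k/ is a voiceless stop between vowels /i/ and /e/, so it voices to [g]. → [diobogigebeali].
/wehrezraokeijopi/: /k/ is a voiceless stop between vowels /o/ and /e/, so it voices to [g]. /p/ is a voiceless stop between vowels /o/ and /i/, so it voices to [b]. → [wehrezraogeijobi].
/ubikuatopee/: /k/ is a voiceless stop between vowels /i/ and /u/, so it voices to [g]. /t/ is a voiceless stop between vowels /a/ and /o/, so it voices to [d]. /p/ is a voiceless stop between vowels /o/ and /e/, so it voices to [b]. → [ubiguadobee].

pebuguusiedore, diobogigebeali, wehrezraogeijobi, ubiguadobee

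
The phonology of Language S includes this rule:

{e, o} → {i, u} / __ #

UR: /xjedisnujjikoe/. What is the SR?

xjedisnujjikoi

/e/ is a mid vowel in word-final position, so it raises to [i].
The other instances of /e/, /o/ do not occur in the required environment and remain unchanged.
Surface form: [xjedisnujjikoi].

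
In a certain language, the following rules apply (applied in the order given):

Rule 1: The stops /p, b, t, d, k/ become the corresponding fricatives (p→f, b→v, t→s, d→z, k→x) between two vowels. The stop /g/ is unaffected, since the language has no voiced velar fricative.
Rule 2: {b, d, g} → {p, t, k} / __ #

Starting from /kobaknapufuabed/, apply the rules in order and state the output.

kovaknafufuavet

Rule 1 (intervocalic spirantization): /b/ is a stop between vowels /o/ and /a/, so it spirantizes to the fricative [v]. /p/ is a stop between vowels /a/ and /u/, so it spirantizes to the fricative [f]. /b/ is a stop between vowels /a/ and /e/, so it spirantizes to the fricative [v]. /kobaknapufuabed/ → kovaknafufuaved.
Rule 2 (final devoicing): /d/ is a voiced stop in word-final position, so it devoices to [t]. /kovaknafufuaved/ → kovaknafufuavet.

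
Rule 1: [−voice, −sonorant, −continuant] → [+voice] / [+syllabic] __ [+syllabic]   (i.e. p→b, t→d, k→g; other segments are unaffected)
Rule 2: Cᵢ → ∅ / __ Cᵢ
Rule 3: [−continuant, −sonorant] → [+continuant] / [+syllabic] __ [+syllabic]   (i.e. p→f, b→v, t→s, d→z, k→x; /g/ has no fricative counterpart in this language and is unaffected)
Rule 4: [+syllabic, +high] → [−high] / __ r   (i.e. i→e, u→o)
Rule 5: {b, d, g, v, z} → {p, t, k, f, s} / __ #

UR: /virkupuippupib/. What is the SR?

verkuvuifuvip

Rule 1 (intervocalic voicing): /p/ is a voiceless stop between vowels /u/ and /u/, so it voices to [b]. /p/ is a voiceless stop between vowels /u/ and /i/, so it voices to [b]. /virkupuippupib/ → virkubuippubib.
Rule 2 (degemination): /pp/ is a geminate; the first /p/ deletes. /virkubuippubib/ → virkubuipubib.
Rule 3 (intervocalic spirantization): /b/ is a stop between vowels /u/ and /u/, so it spirantizes to the fricative [v]. /p/ is a stop between vowels /i/ and /u/, so it spirantizes to the fricative [f]. /b/ is a stop between vowels /u/ and /i/, so it spirantizes to the fricative [v]. /virkubuipubib/ → virkuvuifuvib.
Rule 4 (pre-rhotic lowering): /i/ is a high vowel immediately before /r/, so it lowers to [e]. /virkuvuifuvib/ → verkuvuifuvib.
Rule 5 (final devoicing): /b/ is a voiced obstruent in word-final position, so it devoices to [p]. /verkuvuifuvib/ → verkuvuifuvip.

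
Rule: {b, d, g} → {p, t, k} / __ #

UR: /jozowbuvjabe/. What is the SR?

No segment of /jozowbuvjabe/ meets the structural description of the rule, so the form surfaces unchanged.

jozowbuvjabe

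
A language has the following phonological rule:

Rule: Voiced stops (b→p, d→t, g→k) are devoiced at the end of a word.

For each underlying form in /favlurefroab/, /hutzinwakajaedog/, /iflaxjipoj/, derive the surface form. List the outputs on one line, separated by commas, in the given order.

/favlurefroab/: /b/ is a voiced stop in word-final position, so it devoices to [p]. → [favlurefroap].
/hutzinwakajaedog/: /g/ is a voiced stop in word-final position, so it devoices to [k]. → [hutzinwakajaedok].
/iflaxjipoj/: the rule's environment is not met; surfaces unchanged as [iflaxjipoj].

favlurefroap, hutzinwakajaedok, iflaxjipoj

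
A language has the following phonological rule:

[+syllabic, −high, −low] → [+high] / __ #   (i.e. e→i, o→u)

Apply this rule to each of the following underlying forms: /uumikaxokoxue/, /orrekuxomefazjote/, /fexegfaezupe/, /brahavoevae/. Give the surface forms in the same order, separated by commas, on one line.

uumikaxokoxui, orrekuxomefazjoti, fexegfaezupi, brahavoevai

/uumikaxokoxue/: /e/ is a mid vowel in word-final position, so it raises to [i]. → [uumikaxokoxui].
/orrekuxomefazjote/: /e/ is a mid vowel in word-final position, so it raises to [i]. → [orrekuxomefazjoti].
/fexegfaezupe/: /e/ is a mid vowel in word-final position, so it raises to [i]. → [fexegfaezupi].
/brahavoevae/: /e/ is a mid vowel in word-final position, so it raises to [i]. → [brahavoevai].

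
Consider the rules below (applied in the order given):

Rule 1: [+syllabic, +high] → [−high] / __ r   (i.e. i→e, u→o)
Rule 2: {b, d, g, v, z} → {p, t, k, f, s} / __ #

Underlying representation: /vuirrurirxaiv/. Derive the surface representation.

vuerrorerxaif

Rule 1 (pre-rhotic lowering): /i/ is a high vowel immediately before /r/, so it lowers to [e]. /u/ is a high vowel immediately before /r/, so it lowers to [o]. /i/ is a high vowel immediately before /r/, so it lowers to [e]. /vuirrurirxaiv/ → vuerrorerxaiv.
Rule 2 (final devoicing): /v/ is a voiced obstruent in word-final position, so it devoices to [f]. /vuerrorerxaiv/ → vuerrorerxaif.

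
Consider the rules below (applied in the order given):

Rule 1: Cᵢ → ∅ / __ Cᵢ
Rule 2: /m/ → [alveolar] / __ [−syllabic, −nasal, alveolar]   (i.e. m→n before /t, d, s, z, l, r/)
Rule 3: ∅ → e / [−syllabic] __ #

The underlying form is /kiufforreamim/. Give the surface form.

Rule 1 (degemination): /ff/ is a geminate; the first /f/ deletes. /rr/ is a geminate; the first /r/ deletes. /kiufforreamim/ → kiuforeamim.
Rule 2 (nasal place assimilation): no segment meets the environment; /kiuforeamim/ is unchanged.
Rule 3 (final e-epenthesis): the form ends in the consonant /m/, so [e] is inserted word-finally. /kiuforeamim/ → kiuforeamime.

kiuforeamime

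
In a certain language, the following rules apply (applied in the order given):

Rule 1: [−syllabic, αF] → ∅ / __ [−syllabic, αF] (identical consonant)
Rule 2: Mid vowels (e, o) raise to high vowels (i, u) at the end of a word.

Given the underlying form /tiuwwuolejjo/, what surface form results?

Rule 1 (degemination): /ww/ is a geminate; the first /w/ deletes. /jj/ is a geminate; the first /j/ deletes. /tiuwwuolejjo/ → tiuwuolejo.
Rule 2 (final vowel raising): /o/ is a mid vowel in word-final position, so it raises to [u]. /tiuwuolejo/ → tiuwuoleju.

tiuwuoleju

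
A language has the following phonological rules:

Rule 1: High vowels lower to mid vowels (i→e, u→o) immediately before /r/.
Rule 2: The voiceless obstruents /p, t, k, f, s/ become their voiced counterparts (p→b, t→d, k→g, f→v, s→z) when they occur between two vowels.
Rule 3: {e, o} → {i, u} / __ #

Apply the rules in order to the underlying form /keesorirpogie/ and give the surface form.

keezorerpogii

Rule 1 (pre-rhotic lowering): /i/ is a high vowel immediately before /r/, so it lowers to [e]. /keesorirpogie/ → keesorerpogie.
Rule 2 (intervocalic voicing): /s/ is a voiceless obstruent between vowels /e/ and /o/, so it voices to [z]. /keesorerpogie/ → keezorerpogie.
Rule 3 (final vowel raising): /e/ is a mid vowel in word-final position, so it raises to [i]. /keezorerpogie/ → keezorerpogii.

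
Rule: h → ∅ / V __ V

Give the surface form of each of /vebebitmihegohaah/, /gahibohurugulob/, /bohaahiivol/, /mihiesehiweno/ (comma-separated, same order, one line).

/vebebitmihegohaah/: /h/ occurs between vowels /i/ and /e/, so it deletes. /h/ occurs between vowels /o/ and /a/, so it deletes. → [vebebitmiegoaah].
/gahibohurugulob/: /h/ occurs between vowels /a/ and /i/, so it deletes. /h/ occurs between vowels /o/ and /u/, so it deletes. → [gaibourugulob].
/bohaahiivol/: /h/ occurs between vowels /o/ and /a/, so it deletes. /h/ occurs between vowels /a/ and /i/, so it deletes. → [boaaiivol].
/mihiesehiweno/: /h/ occurs between vowels /i/ and /i/, so it deletes. /h/ occurs between vowels /e/ and /i/, so it deletes. → [miieseiweno].

vebebitmiegoaah, gaibourugulob, boaaiivol, miieseiweno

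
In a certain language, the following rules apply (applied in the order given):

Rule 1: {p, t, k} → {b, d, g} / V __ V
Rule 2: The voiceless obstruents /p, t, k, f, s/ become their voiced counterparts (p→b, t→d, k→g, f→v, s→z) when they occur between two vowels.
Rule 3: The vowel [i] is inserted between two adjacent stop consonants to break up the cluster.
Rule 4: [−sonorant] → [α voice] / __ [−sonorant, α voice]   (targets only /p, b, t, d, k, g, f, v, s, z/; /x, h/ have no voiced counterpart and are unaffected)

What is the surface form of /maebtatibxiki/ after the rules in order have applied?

Rule 1 (intervocalic voicing): /t/ is a voiceless stop between vowels /a/ and /i/, so it voices to [d]. /k/ is a voiceless stop between vowels /i/ and /i/, so it voices to [g]. /maebtatibxiki/ → maebtadibxigi.
Rule 2 (intervocalic voicing): no segment meets the environment; /maebtadibxigi/ is unchanged.
Rule 3 (stop-cluster i-epenthesis): /b/ and /t/ form a stop–stop cluster, so [i] is inserted between them. /maebtadibxigi/ → maebitadibxigi.
Rule 4 (regressive voicing assimilation): /b/ precedes the voiceless obstruent /x/, so it devoices to [p] by assimilation. /maebitadibxigi/ → maebitadipxigi.

maebitadipxigi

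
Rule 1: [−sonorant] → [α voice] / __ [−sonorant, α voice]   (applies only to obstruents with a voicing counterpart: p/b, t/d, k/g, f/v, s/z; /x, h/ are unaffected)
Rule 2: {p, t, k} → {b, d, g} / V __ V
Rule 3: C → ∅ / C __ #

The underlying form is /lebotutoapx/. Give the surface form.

Rule 1 (regressive voicing assimilation): no segment meets the environment; /lebotutoapx/ is unchanged.
Rule 2 (intervocalic voicing): /t/ is a voiceless stop between vowels /o/ and /u/, so it voices to [d]. /t/ is a voiceless stop between vowels /u/ and /o/, so it voices to [d]. /lebotutoapx/ → lebodudoapx.
Rule 3 (final cluster simplification): /x/ is the second consonant of a word-final cluster /px/, so it deletes. /lebodudoapx/ → lebodudoap.

lebodudoap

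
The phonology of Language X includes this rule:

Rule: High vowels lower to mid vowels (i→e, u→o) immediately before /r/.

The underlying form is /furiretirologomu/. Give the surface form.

forereterologomu

/u/ is a high vowel immediately before /r/, so it lowers to [o].
/i/ is a high vowel immediately before /r/, so it lowers to [e].
/i/ is a high vowel immediately before /r/, so it lowers to [e].
The other instance of /u/ does not occur in the required environment and remains unchanged.
Surface form: [forereterologomu].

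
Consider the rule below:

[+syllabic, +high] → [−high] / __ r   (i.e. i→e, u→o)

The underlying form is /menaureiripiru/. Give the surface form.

menaoreeriperu

/u/ is a high vowel immediately before /r/, so it lowers to [o].
/i/ is a high vowel immediately before /r/, so it lowers to [e].
/i/ is a high vowel immediately before /r/, so it lowers to [e].
The other instances of /i/, /u/ do not occur in the required environment and remain unchanged.
Surface form: [menaoreeriperu].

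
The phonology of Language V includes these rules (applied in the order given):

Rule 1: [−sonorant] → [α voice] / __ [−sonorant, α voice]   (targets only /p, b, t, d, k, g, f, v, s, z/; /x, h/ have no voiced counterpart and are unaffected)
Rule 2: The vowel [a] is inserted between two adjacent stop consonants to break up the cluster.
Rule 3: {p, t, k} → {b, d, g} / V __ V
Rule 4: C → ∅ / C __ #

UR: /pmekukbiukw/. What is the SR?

pmegugabiuk

Rule 1 (regressive voicing assimilation): /k/ precedes the voiced obstruent /b/, so it voices to [g] by assimilation. /pmekukbiukw/ → pmekugbiukw.
Rule 2 (stop-cluster a-epenthesis): /g/ and /b/ form a stop–stop cluster, so [a] is inserted between them. /pmekugbiukw/ → pmekugabiukw.
Rule 3 (intervocalic voicing): /k/ is a voiceless stop between vowels /e/ and /u/, so it voices to [g]. /pmekugabiukw/ → pmegugabiukw.
Rule 4 (final cluster simplification): /w/ is the second consonant of a word-final cluster /kw/, so it deletes. /pmegugabiukw/ → pmegugabiuk.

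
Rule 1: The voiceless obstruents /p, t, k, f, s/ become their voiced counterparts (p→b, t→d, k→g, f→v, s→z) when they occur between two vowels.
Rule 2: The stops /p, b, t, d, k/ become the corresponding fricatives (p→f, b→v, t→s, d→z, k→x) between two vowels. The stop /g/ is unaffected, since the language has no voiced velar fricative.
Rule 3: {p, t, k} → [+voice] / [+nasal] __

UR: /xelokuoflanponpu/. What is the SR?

xeloguoflanbonbu

Rule 1 (intervocalic voicing): /k/ is a voiceless obstruent between vowels /o/ and /u/, so it voices to [g]. /xelokuoflanponpu/ → xeloguoflanponpu.
Rule 2 (intervocalic spirantization): no segment meets the environment; /xeloguoflanponpu/ is unchanged.
Rule 3 (post-nasal voicing): /p/ is a voiceless stop immediately after the nasal /n/, so it voices to [b]. /p/ is a voiceless stop immediately after the nasal /n/, so it voices to [b]. /xeloguoflanponpu/ → xeloguoflanbonbu.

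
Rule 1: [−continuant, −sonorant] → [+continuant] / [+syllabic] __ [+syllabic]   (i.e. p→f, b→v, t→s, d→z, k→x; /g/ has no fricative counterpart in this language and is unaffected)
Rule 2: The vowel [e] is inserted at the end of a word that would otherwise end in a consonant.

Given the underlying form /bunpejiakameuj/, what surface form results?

Rule 1 (intervocalic spirantization): /k/ is a stop between vowels /a/ and /a/, so it spirantizes to the fricative [x]. /bunpejiakameuj/ → bunpejiaxameuj.
Rule 2 (final e-epenthesis): the form ends in the consonant /j/, so [e] is inserted word-finally. /bunpejiaxameuj/ → bunpejiaxameuje.

bunpejiaxameuje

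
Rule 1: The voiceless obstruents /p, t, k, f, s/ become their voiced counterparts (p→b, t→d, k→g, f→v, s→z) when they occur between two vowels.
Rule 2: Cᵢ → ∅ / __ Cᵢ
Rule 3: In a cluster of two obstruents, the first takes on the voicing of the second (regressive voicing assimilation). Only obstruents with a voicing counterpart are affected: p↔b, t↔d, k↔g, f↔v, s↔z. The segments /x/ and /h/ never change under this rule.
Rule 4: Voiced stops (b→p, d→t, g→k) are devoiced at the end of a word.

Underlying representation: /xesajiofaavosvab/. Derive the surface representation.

xezajiovaavozvap

Rule 1 (intervocalic voicing): /s/ is a voiceless obstruent between vowels /e/ and /a/, so it voices to [z]. /f/ is a voiceless obstruent between vowels /o/ and /a/, so it voices to [v]. /xesajiofaavosvab/ → xezajiovaavosvab.
Rule 2 (degemination): no segment meets the environment; /xezajiovaavosvab/ is unchanged.
Rule 3 (regressive voicing assimilation): /s/ precedes the voiced obstruent /v/, so it voices to [z] by assimilation. /xezajiovaavosvab/ → xezajiovaavozvab.
Rule 4 (final devoicing): /b/ is a voiced stop in word-final position, so it devoices to [p]. /xezajiovaavozvab/ → xezajiovaavozvap.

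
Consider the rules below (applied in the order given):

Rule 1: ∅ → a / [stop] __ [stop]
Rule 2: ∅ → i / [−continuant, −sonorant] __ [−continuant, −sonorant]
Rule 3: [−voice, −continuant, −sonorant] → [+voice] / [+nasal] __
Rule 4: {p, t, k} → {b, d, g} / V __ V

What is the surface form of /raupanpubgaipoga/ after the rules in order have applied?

raubanbubagaiboga

Rule 1 (stop-cluster a-epenthesis): /b/ and /g/ form a stop–stop cluster, so [a] is inserted between them. /raupanpubgaipoga/ → raupanpubagaipoga.
Rule 2 (stop-cluster i-epenthesis): no segment meets the environment; /raupanpubagaipoga/ is unchanged.
Rule 3 (post-nasal voicing): /p/ is a voiceless stop immediately after the nasal /n/, so it voices to [b]. /raupanpubagaipoga/ → raupanbubagaipoga.
Rule 4 (intervocalic voicing): /p/ is a voiceless stop between vowels /u/ and /a/, so it voices to [b]. /p/ is a voiceless stop between vowels /i/ and /o/, so it voices to [b]. /raupanbubagaipoga/ → raubanbubagaiboga.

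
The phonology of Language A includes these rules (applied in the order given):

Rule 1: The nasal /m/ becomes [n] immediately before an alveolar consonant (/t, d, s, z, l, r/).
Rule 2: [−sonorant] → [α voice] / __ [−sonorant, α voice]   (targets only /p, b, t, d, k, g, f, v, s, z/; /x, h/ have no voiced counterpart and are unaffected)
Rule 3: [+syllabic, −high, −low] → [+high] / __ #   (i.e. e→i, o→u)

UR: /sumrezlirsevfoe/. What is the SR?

sunrezlirseffoi

Rule 1 (nasal place assimilation): /m/ precedes the alveolar consonant /r/, so it assimilates in place to [n]. /sumrezlirsevfoe/ → sunrezlirsevfoe.
Rule 2 (regressive voicing assimilation): /v/ precedes the voiceless obstruent /f/, so it devoices to [f] by assimilation. /sunrezlirsevfoe/ → sunrezlirseffoe.
Rule 3 (final vowel raising): /e/ is a mid vowel in word-final position, so it raises to [i]. /sunrezlirseffoe/ → sunrezlirseffoi.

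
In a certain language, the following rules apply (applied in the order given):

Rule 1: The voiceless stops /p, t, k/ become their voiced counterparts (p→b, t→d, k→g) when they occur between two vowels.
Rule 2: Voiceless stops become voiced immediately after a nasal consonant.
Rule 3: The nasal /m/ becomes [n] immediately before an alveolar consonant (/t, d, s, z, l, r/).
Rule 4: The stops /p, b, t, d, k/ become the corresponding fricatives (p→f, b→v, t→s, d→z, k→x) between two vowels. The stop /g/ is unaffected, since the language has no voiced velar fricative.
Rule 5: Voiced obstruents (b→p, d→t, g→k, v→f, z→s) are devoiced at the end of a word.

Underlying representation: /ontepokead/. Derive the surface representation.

Rule 1 (intervocalic voicing): /p/ is a voiceless stop between vowels /e/ and /o/, so it voices to [b]. /k/ is a voiceless stop between vowels /o/ and /e/, so it voices to [g]. /ontepokead/ → ontebogead.
Rule 2 (post-nasal voicing): /t/ is a voiceless stop immediately after the nasal /n/, so it voices to [d]. /ontebogead/ → ondebogead.
Rule 3 (nasal place assimilation): no segment meets the environment; /ondebogead/ is unchanged.
Rule 4 (intervocalic spirantization): /b/ is a stop between vowels /e/ and /o/, so it spirantizes to the fricative [v]. /ondebogead/ → ondevogead.
Rule 5 (final devoicing): /d/ is a voiced obstruent in word-final position, so it devoices to [t]. /ondevogead/ → ondevogeat.

ondevogeat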